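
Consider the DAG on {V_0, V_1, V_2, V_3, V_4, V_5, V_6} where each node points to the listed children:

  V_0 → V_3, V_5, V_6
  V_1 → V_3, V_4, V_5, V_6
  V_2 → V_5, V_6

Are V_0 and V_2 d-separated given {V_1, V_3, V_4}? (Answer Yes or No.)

There are 6 undirected paths between V_0 and V_2; checking each against the conditioning set {V_1, V_3, V_4}:
Path 1: V_0 → V_6 ← V_1 → V_5 ← V_2
  V_6 is a collider here and neither V_6 nor any of its descendants is conditioned on, so the collider stays closed — the path is blocked at V_6.
Path 2: V_0 → V_6 ← V_2
  V_6 is a collider here and neither V_6 nor any of its descendants is conditioned on, so the collider stays closed — the path is blocked at V_6.
Path 3: V_0 → V_3 ← V_1 → V_6 ← V_2
  V_1 is a fork here and V_1 is conditioned on, so the path is blocked at V_1.
Path 4: V_0 → V_3 ← V_1 → V_5 ← V_2
  V_1 is a fork here and V_1 is conditioned on, so the path is blocked at V_1.
Path 5: V_0 → V_5 ← V_1 → V_6 ← V_2
  V_5 is a collider here and neither V_5 nor any of its descendants is conditioned on, so the collider stays closed — the path is blocked at V_5.
Path 6: V_0 → V_5 ← V_2
  V_5 is a collider here and neither V_5 nor any of its descendants is conditioned on, so the collider stays closed — the path is blocked at V_5.
Every path is blocked, so V_0 and V_2 are d-separated given {V_1, V_3, V_4}.

Yes — V_0 and V_2 are d-separated given {V_1, V_3, V_4}.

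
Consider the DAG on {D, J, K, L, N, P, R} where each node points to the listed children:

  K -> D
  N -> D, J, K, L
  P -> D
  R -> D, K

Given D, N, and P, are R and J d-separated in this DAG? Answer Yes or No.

Yes

4 paths connect R and J; each must be blocked for d-separation to hold:
Path 1: R → D ← N → J
  N is a fork here and N is conditioned on, so the path is blocked at N.
Path 2: R → D ← K ← N → J
  N is a fork here and N is conditioned on, so the path is blocked at N.
Path 3: R → K ← N → J
  N is a fork here and N is conditioned on, so the path is blocked at N.
Path 4: R → K → D ← N → J
  N is a fork here and N is conditioned on, so the path is blocked at N.
Since every path is blocked, d-separation holds.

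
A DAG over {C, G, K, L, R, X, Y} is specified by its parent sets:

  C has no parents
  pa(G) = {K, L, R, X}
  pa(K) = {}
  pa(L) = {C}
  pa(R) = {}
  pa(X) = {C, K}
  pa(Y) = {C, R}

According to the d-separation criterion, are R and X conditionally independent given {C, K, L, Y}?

There are 6 undirected paths between R and X; checking each against the conditioning set {C, K, L, Y}:
Path 1: R → G ← X
  G is a collider here and neither G nor any of its descendants is conditioned on, so the collider stays closed — the path is blocked at G.
Path 2: R → G ← K → X
  G is a collider here and neither G nor any of its descendants is conditioned on, so the collider stays closed — the path is blocked at G.
Path 3: R → G ← L ← C → X
  G is a collider here and neither G nor any of its descendants is conditioned on, so the collider stays closed — the path is blocked at G.
Path 4: R → Y ← C → X
  C is a fork here and C is conditioned on, so the path is blocked at C.
Path 5: R → Y ← C → L → G ← X
  C is a fork here and C is conditioned on, so the path is blocked at C.
Path 6: R → Y ← C → L → G ← K → X
  C is a fork here and C is conditioned on, so the path is blocked at C.
Since every path is blocked, d-separation holds.

Yes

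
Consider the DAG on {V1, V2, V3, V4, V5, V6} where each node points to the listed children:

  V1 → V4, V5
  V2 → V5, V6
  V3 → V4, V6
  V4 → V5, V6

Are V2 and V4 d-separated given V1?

4 paths connect V2 and V4; each must be blocked for d-separation to hold:
Path 1: V2 → V6 ← V4
  V6 is a collider here and neither V6 nor any of its descendants is conditioned on, so the collider stays closed — the path is blocked at V6.
Path 2: V2 → V6 ← V3 → V4
  V6 is a collider here and neither V6 nor any of its descendants is conditioned on, so the collider stays closed — the path is blocked at V6.
Path 3: V2 → V5 ← V4
  V5 is a collider here and neither V5 nor any of its descendants is conditioned on, so the collider stays closed — the path is blocked at V5.
Path 4: V2 → V5 ← V1 → V4
  V5 is a collider here and neither V5 nor any of its descendants is conditioned on, so the collider stays closed — the path is blocked at V5.
Every path is blocked, so V2 and V4 are d-separated given {V1}.

Yes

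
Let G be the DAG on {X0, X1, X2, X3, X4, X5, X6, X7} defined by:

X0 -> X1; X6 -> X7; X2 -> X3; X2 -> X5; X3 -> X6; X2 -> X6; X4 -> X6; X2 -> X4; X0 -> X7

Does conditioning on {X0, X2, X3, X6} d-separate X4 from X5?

We examine all 3 paths between X4 and X5:
Path 1: X4 ← X2 → X5
  X2 is a fork here and X2 is conditioned on, so the path is blocked at X2.
Path 2: X4 → X6 ← X3 ← X2 → X5
  X3 is a chain here and X3 is conditioned on, so the path is blocked at X3.
Path 3: X4 → X6 ← X2 → X5
  X2 is a fork here and X2 is conditioned on, so the path is blocked at X2.
Every path is blocked, so X4 and X5 are d-separated given {X0, X2, X3, X6}.

Yes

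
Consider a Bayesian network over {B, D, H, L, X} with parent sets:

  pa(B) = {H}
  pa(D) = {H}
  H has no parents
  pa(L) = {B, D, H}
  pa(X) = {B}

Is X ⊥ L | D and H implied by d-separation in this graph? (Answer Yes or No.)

No — X and L are not d-separated given {D, H}.

Enumerating the 3 paths from X to L and testing each for blocking by {D, H}:
  1. X ← B → L — B:fork[open] ⇒ active
  2. X ← B ← H → L — B:chain[open]; H:fork[blocks] ⇒ blocked
  3. X ← B ← H → D → L — B:chain[open]; H:fork[blocks]; D:chain[blocks] ⇒ blocked
Since the path X ← B → L is active, X and L are not d-separated given {D, H}.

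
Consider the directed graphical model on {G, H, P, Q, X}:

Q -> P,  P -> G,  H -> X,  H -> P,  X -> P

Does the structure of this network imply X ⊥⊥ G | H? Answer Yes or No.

No

Enumerating the 2 paths from X to G and testing each for blocking by {H}:
  1. X → P → G — P:chain[open] ⇒ active
  2. X ← H → P → G — H:fork[blocks]; P:chain[open] ⇒ blocked
Since the path X → P → G is active, X and G are not d-separated given {H}.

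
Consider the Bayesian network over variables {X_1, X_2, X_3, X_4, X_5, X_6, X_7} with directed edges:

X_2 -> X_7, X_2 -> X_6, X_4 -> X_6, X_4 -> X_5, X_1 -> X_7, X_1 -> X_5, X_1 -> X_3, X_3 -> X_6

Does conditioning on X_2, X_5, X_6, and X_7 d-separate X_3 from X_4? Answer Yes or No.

No

Enumerating the 4 paths from X_3 to X_4 and testing each for blocking by {X_2, X_5, X_6, X_7}:
Path 1: X_3 ← X_1 → X_7 ← X_2 → X_6 ← X_4
  X_2 is a fork here and X_2 is conditioned on, so the path is blocked at X_2.
Path 2: X_3 ← X_1 → X_5 ← X_4
  X_1 is a fork and X_1 is not conditioned on; X_5 is a collider and X_5 is conditioned on, which opens it — no node blocks this path, so it is active.
Path 3: X_3 → X_6 ← X_2 → X_7 ← X_1 → X_5 ← X_4
  X_2 is a fork here and X_2 is conditioned on, so the path is blocked at X_2.
Path 4: X_3 → X_6 ← X_4
  X_6 is a collider and X_6 is conditioned on, which opens it — no node blocks this path, so it is active.
At least one path is unblocked, so d-separation fails.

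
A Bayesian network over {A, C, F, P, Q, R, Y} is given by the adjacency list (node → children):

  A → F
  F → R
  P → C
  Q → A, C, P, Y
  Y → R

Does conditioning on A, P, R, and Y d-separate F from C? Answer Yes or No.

Yes — F and C are d-separated given {A, P, R, Y}.

4 paths connect F and C; each must be blocked for d-separation to hold:
  1. F → R ← Y ← Q → P → C — R:collider[open]; Y:chain[blocks]; Q:fork[open]; P:chain[blocks] ⇒ blocked
  2. F → R ← Y ← Q → C — R:collider[open]; Y:chain[blocks]; Q:fork[open] ⇒ blocked
  3. F ← A ← Q → P → C — A:chain[blocks]; Q:fork[open]; P:chain[blocks] ⇒ blocked
  4. F ← A ← Q → C — A:chain[blocks]; Q:fork[open] ⇒ blocked
Every path is blocked, so F and C are d-separated given {A, P, R, Y}.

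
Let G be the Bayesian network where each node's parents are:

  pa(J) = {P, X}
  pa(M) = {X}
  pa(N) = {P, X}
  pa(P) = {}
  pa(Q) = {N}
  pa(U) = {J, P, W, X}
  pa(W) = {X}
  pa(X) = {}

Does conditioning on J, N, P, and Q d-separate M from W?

There are 6 undirected paths between M and W; checking each against the conditioning set {J, N, P, Q}:
  1. M ← X → U ← W — X:fork[open]; U:collider[blocks] ⇒ blocked
  2. M ← X → J → U ← W — X:fork[open]; J:chain[blocks]; U:collider[blocks] ⇒ blocked
  3. M ← X → J ← P → U ← W — X:fork[open]; J:collider[open]; P:fork[blocks]; U:collider[blocks] ⇒ blocked
  4. M ← X → N ← P → U ← W — X:fork[open]; N:collider[open]; P:fork[blocks]; U:collider[blocks] ⇒ blocked
  5. M ← X → N ← P → J → U ← W — X:fork[open]; N:collider[open]; P:fork[blocks]; J:chain[blocks]; U:collider[blocks] ⇒ blocked
  6. M ← X → W — X:fork[open] ⇒ active
Because an active path exists, M and W are not d-separated.

No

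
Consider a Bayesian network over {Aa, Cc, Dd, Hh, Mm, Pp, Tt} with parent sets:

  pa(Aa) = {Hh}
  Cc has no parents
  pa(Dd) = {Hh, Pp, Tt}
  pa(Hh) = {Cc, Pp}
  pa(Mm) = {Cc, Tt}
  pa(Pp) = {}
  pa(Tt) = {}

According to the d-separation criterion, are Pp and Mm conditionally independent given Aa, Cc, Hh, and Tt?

Enumerating the 4 paths from Pp to Mm and testing each for blocking by {Aa, Cc, Hh, Tt}:
  1. Pp → Hh ← Cc → Mm — Hh:collider[open]; Cc:fork[blocks] ⇒ blocked
  2. Pp → Hh → Dd ← Tt → Mm — Hh:chain[blocks]; Dd:collider[blocks]; Tt:fork[blocks] ⇒ blocked
  3. Pp → Dd ← Tt → Mm — Dd:collider[blocks]; Tt:fork[blocks] ⇒ blocked
  4. Pp → Dd ← Hh ← Cc → Mm — Dd:collider[blocks]; Hh:chain[blocks]; Cc:fork[blocks] ⇒ blocked
Since every path is blocked, d-separation holds.

Yes — Pp and Mm are d-separated given {Aa, Cc, Hh, Tt}.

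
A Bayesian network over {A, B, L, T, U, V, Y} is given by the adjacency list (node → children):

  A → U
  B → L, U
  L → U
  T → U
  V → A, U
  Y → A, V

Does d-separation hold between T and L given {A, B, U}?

We examine all 2 paths between T and L:
  1. T → U ← L — U:collider[open] ⇒ active
  2. T → U ← B → L — U:collider[open]; B:fork[blocks] ⇒ blocked
At least one path is unblocked, so d-separation fails.

No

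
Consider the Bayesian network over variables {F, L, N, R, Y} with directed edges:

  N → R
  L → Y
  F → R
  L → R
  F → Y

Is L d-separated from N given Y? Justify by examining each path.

2 paths connect L and N; each must be blocked for d-separation to hold:
  1. L → Y ← F → R ← N — Y:collider[open]; F:fork[open]; R:collider[blocks] ⇒ blocked
  2. L → R ← N — R:collider[blocks] ⇒ blocked
Every path is blocked, so L and N are d-separated given {Y}.

Yes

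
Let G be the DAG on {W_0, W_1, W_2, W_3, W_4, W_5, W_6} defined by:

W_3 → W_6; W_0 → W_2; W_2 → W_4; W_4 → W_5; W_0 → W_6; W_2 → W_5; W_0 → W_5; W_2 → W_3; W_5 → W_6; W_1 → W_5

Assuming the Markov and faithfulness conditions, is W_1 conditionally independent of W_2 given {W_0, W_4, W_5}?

Enumerating the 6 paths from W_1 to W_2 and testing each for blocking by {W_0, W_4, W_5}:
Path 1: W_1 → W_5 ← W_0 → W_2
  W_0 is a fork here and W_0 is conditioned on, so the path is blocked at W_0.
Path 2: W_1 → W_5 ← W_0 → W_6 ← W_3 ← W_2
  W_0 is a fork here and W_0 is conditioned on, so the path is blocked at W_0.
Path 3: W_1 → W_5 ← W_4 ← W_2
  W_4 is a chain here and W_4 is conditioned on, so the path is blocked at W_4.
Path 4: W_1 → W_5 ← W_2
  W_5 is a collider and W_5 is conditioned on, which opens it — no node blocks this path, so it is active.
Path 5: W_1 → W_5 → W_6 ← W_3 ← W_2
  W_5 is a chain here and W_5 is conditioned on, so the path is blocked at W_5.
Path 6: W_1 → W_5 → W_6 ← W_0 → W_2
  W_5 is a chain here and W_5 is conditioned on, so the path is blocked at W_5.
Because an active path exists, W_1 and W_2 are not d-separated.

No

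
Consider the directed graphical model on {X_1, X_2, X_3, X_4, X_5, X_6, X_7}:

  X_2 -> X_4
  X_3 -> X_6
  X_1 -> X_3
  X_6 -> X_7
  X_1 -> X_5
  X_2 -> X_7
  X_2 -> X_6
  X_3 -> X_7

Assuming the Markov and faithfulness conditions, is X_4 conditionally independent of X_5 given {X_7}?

No

There are 4 undirected paths between X_4 and X_5; checking each against the conditioning set {X_7}:
Path 1: X_4 ← X_2 → X_6 → X_7 ← X_3 ← X_1 → X_5
  X_2 is a fork and X_2 is not conditioned on; X_6 is a chain and X_6 is not conditioned on; X_7 is a collider and X_7 is conditioned on, which opens it; X_3 is a chain and X_3 is not conditioned on; X_1 is a fork and X_1 is not conditioned on — no node blocks this path, so it is active.
Path 2: X_4 ← X_2 → X_6 ← X_3 ← X_1 → X_5
  X_2 is a fork and X_2 is not conditioned on; X_6 is a collider and its descendant X_7 is conditioned on, which opens it; X_3 is a chain and X_3 is not conditioned on; X_1 is a fork and X_1 is not conditioned on — no node blocks this path, so it is active.
Path 3: X_4 ← X_2 → X_7 ← X_6 ← X_3 ← X_1 → X_5
  X_2 is a fork and X_2 is not conditioned on; X_7 is a collider and X_7 is conditioned on, which opens it; X_6 is a chain and X_6 is not conditioned on; X_3 is a chain and X_3 is not conditioned on; X_1 is a fork and X_1 is not conditioned on — no node blocks this path, so it is active.
Path 4: X_4 ← X_2 → X_7 ← X_3 ← X_1 → X_5
  X_2 is a fork and X_2 is not conditioned on; X_7 is a collider and X_7 is conditioned on, which opens it; X_3 is a chain and X_3 is not conditioned on; X_1 is a fork and X_1 is not conditioned on — no node blocks this path, so it is active.
Because an active path exists, X_4 and X_5 are not d-separated.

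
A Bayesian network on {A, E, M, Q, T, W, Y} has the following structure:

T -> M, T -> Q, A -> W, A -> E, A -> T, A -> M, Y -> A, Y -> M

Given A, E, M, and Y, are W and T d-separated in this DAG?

Yes — W and T are d-separated given {A, E, M, Y}.

There are 3 undirected paths between W and T; checking each against the conditioning set {A, E, M, Y}:
Path 1: W ← A → T
  A is a fork here and A is conditioned on, so the path is blocked at A.
Path 2: W ← A → M ← T
  A is a fork here and A is conditioned on, so the path is blocked at A.
Path 3: W ← A ← Y → M ← T
  A is a chain here and A is conditioned on, so the path is blocked at A.
Every path is blocked, so W and T are d-separated given {A, E, M, Y}.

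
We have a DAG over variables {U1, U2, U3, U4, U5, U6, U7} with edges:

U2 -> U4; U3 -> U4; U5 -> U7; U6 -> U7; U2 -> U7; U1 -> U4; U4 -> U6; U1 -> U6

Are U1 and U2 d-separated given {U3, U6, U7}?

No — U1 and U2 are not d-separated given {U3, U6, U7}.

Enumerating the 4 paths from U1 to U2 and testing each for blocking by {U3, U6, U7}:
  1. U1 → U6 ← U4 ← U2 — U6:collider[open]; U4:chain[open] ⇒ active
  2. U1 → U6 → U7 ← U2 — U6:chain[blocks]; U7:collider[open] ⇒ blocked
  3. U1 → U4 → U6 → U7 ← U2 — U4:chain[open]; U6:chain[blocks]; U7:collider[open] ⇒ blocked
  4. U1 → U4 ← U2 — U4:collider[open] ⇒ active
At least one path is unblocked, so d-separation fails.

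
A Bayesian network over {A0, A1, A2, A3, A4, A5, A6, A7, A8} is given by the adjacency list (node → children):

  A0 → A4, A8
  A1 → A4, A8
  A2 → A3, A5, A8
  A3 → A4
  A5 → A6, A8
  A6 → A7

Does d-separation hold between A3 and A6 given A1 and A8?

6 paths connect A3 and A6; each must be blocked for d-separation to hold:
Path 1: A3 ← A2 → A5 → A6
  A2 is a fork and A2 is not conditioned on; A5 is a chain and A5 is not conditioned on — no node blocks this path, so it is active.
Path 2: A3 ← A2 → A8 ← A5 → A6
  A2 is a fork and A2 is not conditioned on; A8 is a collider and A8 is conditioned on, which opens it; A5 is a fork and A5 is not conditioned on — no node blocks this path, so it is active.
Path 3: A3 → A4 ← A1 → A8 ← A5 → A6
  A4 is a collider here and neither A4 nor any of its descendants is conditioned on, so the collider stays closed — the path is blocked at A4.
Path 4: A3 → A4 ← A1 → A8 ← A2 → A5 → A6
  A4 is a collider here and neither A4 nor any of its descendants is conditioned on, so the collider stays closed — the path is blocked at A4.
Path 5: A3 → A4 ← A0 → A8 ← A5 → A6
  A4 is a collider here and neither A4 nor any of its descendants is conditioned on, so the collider stays closed — the path is blocked at A4.
Path 6: A3 → A4 ← A0 → A8 ← A2 → A5 → A6
  A4 is a collider here and neither A4 nor any of its descendants is conditioned on, so the collider stays closed — the path is blocked at A4.
At least one path is unblocked, so d-separation fails.

No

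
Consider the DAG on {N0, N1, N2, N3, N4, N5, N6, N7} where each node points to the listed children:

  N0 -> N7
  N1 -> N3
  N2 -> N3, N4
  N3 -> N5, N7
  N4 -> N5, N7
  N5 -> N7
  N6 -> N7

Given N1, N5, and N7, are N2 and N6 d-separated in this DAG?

No — N2 and N6 are not d-separated given {N1, N5, N7}.

We examine all 6 paths between N2 and N6:
Path 1: N2 → N3 → N5 → N7 ← N6
  N5 is a chain here and N5 is conditioned on, so the path is blocked at N5.
Path 2: N2 → N3 → N5 ← N4 → N7 ← N6
  N3 is a chain and N3 is not conditioned on; N5 is a collider and N5 is conditioned on, which opens it; N4 is a fork and N4 is not conditioned on; N7 is a collider and N7 is conditioned on, which opens it — no node blocks this path, so it is active.
Path 3: N2 → N3 → N7 ← N6
  N3 is a chain and N3 is not conditioned on; N7 is a collider and N7 is conditioned on, which opens it — no node blocks this path, so it is active.
Path 4: N2 → N4 → N5 ← N3 → N7 ← N6
  N4 is a chain and N4 is not conditioned on; N5 is a collider and N5 is conditioned on, which opens it; N3 is a fork and N3 is not conditioned on; N7 is a collider and N7 is conditioned on, which opens it — no node blocks this path, so it is active.
Path 5: N2 → N4 → N5 → N7 ← N6
  N5 is a chain here and N5 is conditioned on, so the path is blocked at N5.
Path 6: N2 → N4 → N7 ← N6
  N4 is a chain and N4 is not conditioned on; N7 is a collider and N7 is conditioned on, which opens it — no node blocks this path, so it is active.
Since the path N2 → N3 → N5 ← N4 → N7 ← N6 is active, N2 and N6 are not d-separated given {N1, N5, N7}.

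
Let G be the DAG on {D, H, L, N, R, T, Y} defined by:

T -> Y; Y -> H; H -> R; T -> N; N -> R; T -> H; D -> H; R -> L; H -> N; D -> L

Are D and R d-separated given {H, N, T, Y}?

Yes

Enumerating the 5 paths from D to R and testing each for blocking by {H, N, T, Y}:
Path 1: D → L ← R
  L is a collider here and neither L nor any of its descendants is conditioned on, so the collider stays closed — the path is blocked at L.
Path 2: D → H → N → R
  H is a chain here and H is conditioned on, so the path is blocked at H.
Path 3: D → H ← T → N → R
  T is a fork here and T is conditioned on, so the path is blocked at T.
Path 4: D → H ← Y ← T → N → R
  Y is a chain here and Y is conditioned on, so the path is blocked at Y.
Path 5: D → H → R
  H is a chain here and H is conditioned on, so the path is blocked at H.
Since every path is blocked, d-separation holds.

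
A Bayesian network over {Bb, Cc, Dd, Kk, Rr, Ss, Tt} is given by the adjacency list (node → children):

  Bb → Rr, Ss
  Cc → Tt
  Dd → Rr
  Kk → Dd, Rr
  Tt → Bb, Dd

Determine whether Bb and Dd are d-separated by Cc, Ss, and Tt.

Yes — Bb and Dd are d-separated given {Cc, Ss, Tt}.

We examine all 3 paths between Bb and Dd:
Path 1: Bb ← Tt → Dd
  Tt is a fork here and Tt is conditioned on, so the path is blocked at Tt.
Path 2: Bb → Rr ← Kk → Dd
  Rr is a collider here and neither Rr nor any of its descendants is conditioned on, so the collider stays closed — the path is blocked at Rr.
Path 3: Bb → Rr ← Dd
  Rr is a collider here and neither Rr nor any of its descendants is conditioned on, so the collider stays closed — the path is blocked at Rr.
All paths are blocked; Bb ⊥ Dd | {Cc, Ss, Tt} holds.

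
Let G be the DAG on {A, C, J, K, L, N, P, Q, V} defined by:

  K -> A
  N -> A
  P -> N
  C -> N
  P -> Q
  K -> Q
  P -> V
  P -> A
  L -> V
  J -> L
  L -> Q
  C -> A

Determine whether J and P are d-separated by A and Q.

There are 5 undirected paths between J and P; checking each against the conditioning set {A, Q}:
  1. J → L → V ← P — L:chain[open]; V:collider[blocks] ⇒ blocked
  2. J → L → Q ← P — L:chain[open]; Q:collider[open] ⇒ active
  3. J → L → Q ← K → A ← C → N ← P — L:chain[open]; Q:collider[open]; K:fork[open]; A:collider[open]; C:fork[open]; N:collider[open] ⇒ active
  4. J → L → Q ← K → A ← N ← P — L:chain[open]; Q:collider[open]; K:fork[open]; A:collider[open]; N:chain[open] ⇒ active
  5. J → L → Q ← K → A ← P — L:chain[open]; Q:collider[open]; K:fork[open]; A:collider[open] ⇒ active
Because an active path exists, J and P are not d-separated.

No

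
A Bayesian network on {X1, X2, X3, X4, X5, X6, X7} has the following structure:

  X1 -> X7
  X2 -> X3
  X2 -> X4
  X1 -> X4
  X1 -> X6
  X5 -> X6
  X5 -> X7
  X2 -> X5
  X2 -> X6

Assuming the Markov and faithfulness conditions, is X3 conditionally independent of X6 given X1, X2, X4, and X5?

Yes — X3 and X6 are d-separated given {X1, X2, X4, X5}.

5 paths connect X3 and X6; each must be blocked for d-separation to hold:
  1. X3 ← X2 → X4 ← X1 → X7 ← X5 → X6 — X2:fork[blocks]; X4:collider[open]; X1:fork[blocks]; X7:collider[blocks]; X5:fork[blocks] ⇒ blocked
  2. X3 ← X2 → X4 ← X1 → X6 — X2:fork[blocks]; X4:collider[open]; X1:fork[blocks] ⇒ blocked
  3. X3 ← X2 → X6 — X2:fork[blocks] ⇒ blocked
  4. X3 ← X2 → X5 → X7 ← X1 → X6 — X2:fork[blocks]; X5:chain[blocks]; X7:collider[blocks]; X1:fork[blocks] ⇒ blocked
  5. X3 ← X2 → X5 → X6 — X2:fork[blocks]; X5:chain[blocks] ⇒ blocked
All paths are blocked; X3 ⊥ X6 | {X1, X2, X4, X5} holds.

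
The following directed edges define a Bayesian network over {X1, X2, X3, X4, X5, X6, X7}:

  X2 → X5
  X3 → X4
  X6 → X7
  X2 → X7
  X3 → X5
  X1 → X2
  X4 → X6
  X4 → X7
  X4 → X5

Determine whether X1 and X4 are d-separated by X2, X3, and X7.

We examine all 4 paths between X1 and X4:
Path 1: X1 → X2 → X7 ← X4
  X2 is a chain here and X2 is conditioned on, so the path is blocked at X2.
Path 2: X1 → X2 → X7 ← X6 ← X4
  X2 is a chain here and X2 is conditioned on, so the path is blocked at X2.
Path 3: X1 → X2 → X5 ← X4
  X2 is a chain here and X2 is conditioned on, so the path is blocked at X2.
Path 4: X1 → X2 → X5 ← X3 → X4
  X2 is a chain here and X2 is conditioned on, so the path is blocked at X2.
Since every path is blocked, d-separation holds.

Yes — X1 and X4 are d-separated given {X2, X3, X7}.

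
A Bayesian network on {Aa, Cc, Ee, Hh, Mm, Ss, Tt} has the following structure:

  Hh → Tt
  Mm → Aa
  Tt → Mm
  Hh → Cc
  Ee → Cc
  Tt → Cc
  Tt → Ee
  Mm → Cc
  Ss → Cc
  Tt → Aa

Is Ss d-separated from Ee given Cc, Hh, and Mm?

We examine all 5 paths between Ss and Ee:
Path 1: Ss → Cc ← Mm → Aa ← Tt → Ee
  Mm is a fork here and Mm is conditioned on, so the path is blocked at Mm.
Path 2: Ss → Cc ← Mm ← Tt → Ee
  Mm is a chain here and Mm is conditioned on, so the path is blocked at Mm.
Path 3: Ss → Cc ← Hh → Tt → Ee
  Hh is a fork here and Hh is conditioned on, so the path is blocked at Hh.
Path 4: Ss → Cc ← Ee
  Cc is a collider and Cc is conditioned on, which opens it — no node blocks this path, so it is active.
Path 5: Ss → Cc ← Tt → Ee
  Cc is a collider and Cc is conditioned on, which opens it; Tt is a fork and Tt is not conditioned on — no node blocks this path, so it is active.
Because an active path exists, Ss and Ee are not d-separated.

No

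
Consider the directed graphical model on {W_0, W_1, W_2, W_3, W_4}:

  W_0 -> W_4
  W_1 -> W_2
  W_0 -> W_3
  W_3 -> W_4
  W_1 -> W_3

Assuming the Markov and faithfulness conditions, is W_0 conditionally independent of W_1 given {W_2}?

Yes

2 paths connect W_0 and W_1; each must be blocked for d-separation to hold:
  1. W_0 → W_3 ← W_1 — W_3:collider[blocks] ⇒ blocked
  2. W_0 → W_4 ← W_3 ← W_1 — W_4:collider[blocks]; W_3:chain[open] ⇒ blocked
Every path is blocked, so W_0 and W_1 are d-separated given {W_2}.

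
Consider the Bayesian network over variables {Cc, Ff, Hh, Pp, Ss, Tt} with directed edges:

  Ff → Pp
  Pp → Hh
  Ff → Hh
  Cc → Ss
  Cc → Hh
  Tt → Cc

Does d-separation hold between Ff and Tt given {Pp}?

Yes

2 paths connect Ff and Tt; each must be blocked for d-separation to hold:
  1. Ff → Pp → Hh ← Cc ← Tt — Pp:chain[blocks]; Hh:collider[blocks]; Cc:chain[open] ⇒ blocked
  2. Ff → Hh ← Cc ← Tt — Hh:collider[blocks]; Cc:chain[open] ⇒ blocked
All paths are blocked; Ff ⊥ Tt | {Pp} holds.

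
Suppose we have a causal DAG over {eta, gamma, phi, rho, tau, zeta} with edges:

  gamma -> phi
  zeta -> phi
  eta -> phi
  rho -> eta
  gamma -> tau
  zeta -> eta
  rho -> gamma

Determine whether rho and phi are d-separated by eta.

No — rho and phi are not d-separated given {eta}.

There are 3 undirected paths between rho and phi; checking each against the conditioning set {eta}:
  1. rho → eta → phi — eta:chain[blocks] ⇒ blocked
  2. rho → eta ← zeta → phi — eta:collider[open]; zeta:fork[open] ⇒ active
  3. rho → gamma → phi — gamma:chain[open] ⇒ active
Because an active path exists, rho and phi are not d-separated.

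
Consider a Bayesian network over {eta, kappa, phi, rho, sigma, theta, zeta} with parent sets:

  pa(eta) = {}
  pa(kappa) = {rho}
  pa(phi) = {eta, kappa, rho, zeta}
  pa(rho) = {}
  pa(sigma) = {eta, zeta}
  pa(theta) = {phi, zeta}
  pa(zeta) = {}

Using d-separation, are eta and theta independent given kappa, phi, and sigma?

No

We examine all 4 paths between eta and theta:
Path 1: eta → sigma ← zeta → theta
  sigma is a collider and sigma is conditioned on, which opens it; zeta is a fork and zeta is not conditioned on — no node blocks this path, so it is active.
Path 2: eta → sigma ← zeta → phi → theta
  phi is a chain here and phi is conditioned on, so the path is blocked at phi.
Path 3: eta → phi → theta
  phi is a chain here and phi is conditioned on, so the path is blocked at phi.
Path 4: eta → phi ← zeta → theta
  phi is a collider and phi is conditioned on, which opens it; zeta is a fork and zeta is not conditioned on — no node blocks this path, so it is active.
Because an active path exists, eta and theta are not d-separated.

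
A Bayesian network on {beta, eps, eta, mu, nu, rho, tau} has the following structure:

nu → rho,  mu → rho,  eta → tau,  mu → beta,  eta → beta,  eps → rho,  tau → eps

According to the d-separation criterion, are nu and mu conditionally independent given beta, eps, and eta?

Yes — nu and mu are d-separated given {beta, eps, eta}.

Enumerating the 2 paths from nu to mu and testing each for blocking by {beta, eps, eta}:
  1. nu → rho ← eps ← tau ← eta → beta ← mu — rho:collider[blocks]; eps:chain[blocks]; tau:chain[open]; eta:fork[blocks]; beta:collider[open] ⇒ blocked
  2. nu → rho ← mu — rho:collider[blocks] ⇒ blocked
All paths are blocked; nu ⊥ mu | {beta, eps, eta} holds.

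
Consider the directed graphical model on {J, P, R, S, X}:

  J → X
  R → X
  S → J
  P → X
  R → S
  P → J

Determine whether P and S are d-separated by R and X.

There are 4 undirected paths between P and S; checking each against the conditioning set {R, X}:
Path 1: P → J ← S
  J is a collider and its descendant X is conditioned on, which opens it — no node blocks this path, so it is active.
Path 2: P → J → X ← R → S
  R is a fork here and R is conditioned on, so the path is blocked at R.
Path 3: P → X ← J ← S
  X is a collider and X is conditioned on, which opens it; J is a chain and J is not conditioned on — no node blocks this path, so it is active.
Path 4: P → X ← R → S
  R is a fork here and R is conditioned on, so the path is blocked at R.
At least one path is unblocked, so d-separation fails.

No — P and S are not d-separated given {R, X}.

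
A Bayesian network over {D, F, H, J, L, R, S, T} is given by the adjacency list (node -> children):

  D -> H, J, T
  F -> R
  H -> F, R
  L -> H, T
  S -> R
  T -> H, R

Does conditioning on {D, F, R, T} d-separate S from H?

5 paths connect S and H; each must be blocked for d-separation to hold:
  1. S → R ← H — R:collider[open] ⇒ active
  2. S → R ← F ← H — R:collider[open]; F:chain[blocks] ⇒ blocked
  3. S → R ← T → H — R:collider[open]; T:fork[blocks] ⇒ blocked
  4. S → R ← T ← L → H — R:collider[open]; T:chain[blocks]; L:fork[open] ⇒ blocked
  5. S → R ← T ← D → H — R:collider[open]; T:chain[blocks]; D:fork[blocks] ⇒ blocked
Since the path S → R ← H is active, S and H are not d-separated given {D, F, R, T}.

No — S and H are not d-separated given {D, F, R, T}.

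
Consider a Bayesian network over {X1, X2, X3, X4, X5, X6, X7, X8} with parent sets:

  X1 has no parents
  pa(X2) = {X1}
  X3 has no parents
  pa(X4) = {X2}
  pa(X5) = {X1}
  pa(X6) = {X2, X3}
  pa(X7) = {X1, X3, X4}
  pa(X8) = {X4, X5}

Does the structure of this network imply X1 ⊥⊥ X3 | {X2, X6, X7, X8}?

No

There are 6 undirected paths between X1 and X3; checking each against the conditioning set {X2, X6, X7, X8}:
Path 1: X1 → X2 → X4 → X7 ← X3
  X2 is a chain here and X2 is conditioned on, so the path is blocked at X2.
Path 2: X1 → X2 → X6 ← X3
  X2 is a chain here and X2 is conditioned on, so the path is blocked at X2.
Path 3: X1 → X5 → X8 ← X4 ← X2 → X6 ← X3
  X2 is a fork here and X2 is conditioned on, so the path is blocked at X2.
Path 4: X1 → X5 → X8 ← X4 → X7 ← X3
  X5 is a chain and X5 is not conditioned on; X8 is a collider and X8 is conditioned on, which opens it; X4 is a fork and X4 is not conditioned on; X7 is a collider and X7 is conditioned on, which opens it — no node blocks this path, so it is active.
Path 5: X1 → X7 ← X4 ← X2 → X6 ← X3
  X2 is a fork here and X2 is conditioned on, so the path is blocked at X2.
Path 6: X1 → X7 ← X3
  X7 is a collider and X7 is conditioned on, which opens it — no node blocks this path, so it is active.
Because an active path exists, X1 and X3 are not d-separated.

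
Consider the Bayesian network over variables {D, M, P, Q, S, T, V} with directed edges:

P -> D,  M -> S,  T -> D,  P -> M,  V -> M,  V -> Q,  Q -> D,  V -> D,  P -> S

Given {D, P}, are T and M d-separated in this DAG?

4 paths connect T and M; each must be blocked for d-separation to hold:
  1. T → D ← Q ← V → M — D:collider[open]; Q:chain[open]; V:fork[open] ⇒ active
  2. T → D ← P → M — D:collider[open]; P:fork[blocks] ⇒ blocked
  3. T → D ← P → S ← M — D:collider[open]; P:fork[blocks]; S:collider[blocks] ⇒ blocked
  4. T → D ← V → M — D:collider[open]; V:fork[open] ⇒ active
At least one path is unblocked, so d-separation fails.

No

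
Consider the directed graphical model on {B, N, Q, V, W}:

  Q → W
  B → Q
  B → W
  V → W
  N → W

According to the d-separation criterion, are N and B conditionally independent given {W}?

No — N and B are not d-separated given {W}.

There are 2 undirected paths between N and B; checking each against the conditioning set {W}:
  1. N → W ← B — W:collider[open] ⇒ active
  2. N → W ← Q ← B — W:collider[open]; Q:chain[open] ⇒ active
Because an active path exists, N and B are not d-separated.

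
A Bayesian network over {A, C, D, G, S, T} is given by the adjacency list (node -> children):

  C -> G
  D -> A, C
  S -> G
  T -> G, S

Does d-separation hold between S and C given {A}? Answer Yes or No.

Enumerating the 2 paths from S to C and testing each for blocking by {A}:
Path 1: S ← T → G ← C
  G is a collider here and neither G nor any of its descendants is conditioned on, so the collider stays closed — the path is blocked at G.
Path 2: S → G ← C
  G is a collider here and neither G nor any of its descendants is conditioned on, so the collider stays closed — the path is blocked at G.
Since every path is blocked, d-separation holds.

Yes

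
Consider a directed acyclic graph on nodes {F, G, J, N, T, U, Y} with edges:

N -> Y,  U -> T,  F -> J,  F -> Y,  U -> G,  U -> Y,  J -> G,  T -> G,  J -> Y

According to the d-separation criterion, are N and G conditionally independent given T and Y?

4 paths connect N and G; each must be blocked for d-separation to hold:
Path 1: N → Y ← F → J → G
  Y is a collider and Y is conditioned on, which opens it; F is a fork and F is not conditioned on; J is a chain and J is not conditioned on — no node blocks this path, so it is active.
Path 2: N → Y ← J → G
  Y is a collider and Y is conditioned on, which opens it; J is a fork and J is not conditioned on — no node blocks this path, so it is active.
Path 3: N → Y ← U → T → G
  T is a chain here and T is conditioned on, so the path is blocked at T.
Path 4: N → Y ← U → G
  Y is a collider and Y is conditioned on, which opens it; U is a fork and U is not conditioned on — no node blocks this path, so it is active.
At least one path is unblocked, so d-separation fails.

No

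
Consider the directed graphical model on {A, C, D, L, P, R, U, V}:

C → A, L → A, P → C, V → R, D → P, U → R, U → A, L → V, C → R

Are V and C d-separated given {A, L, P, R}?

There are 4 undirected paths between V and C; checking each against the conditioning set {A, L, P, R}:
Path 1: V → R ← U → A ← C
  R is a collider and R is conditioned on, which opens it; U is a fork and U is not conditioned on; A is a collider and A is conditioned on, which opens it — no node blocks this path, so it is active.
Path 2: V → R ← C
  R is a collider and R is conditioned on, which opens it — no node blocks this path, so it is active.
Path 3: V ← L → A ← U → R ← C
  L is a fork here and L is conditioned on, so the path is blocked at L.
Path 4: V ← L → A ← C
  L is a fork here and L is conditioned on, so the path is blocked at L.
Because an active path exists, V and C are not d-separated.

No — V and C are not d-separated given {A, L, P, R}.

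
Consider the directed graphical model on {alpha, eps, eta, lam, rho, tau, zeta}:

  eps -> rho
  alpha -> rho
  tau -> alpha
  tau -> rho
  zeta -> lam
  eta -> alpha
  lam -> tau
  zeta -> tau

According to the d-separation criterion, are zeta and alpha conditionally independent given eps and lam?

There are 4 undirected paths between zeta and alpha; checking each against the conditioning set {eps, lam}:
Path 1: zeta → tau → rho ← alpha
  rho is a collider here and neither rho nor any of its descendants is conditioned on, so the collider stays closed — the path is blocked at rho.
Path 2: zeta → tau → alpha
  tau is a chain and tau is not conditioned on — no node blocks this path, so it is active.
Path 3: zeta → lam → tau → rho ← alpha
  lam is a chain here and lam is conditioned on, so the path is blocked at lam.
Path 4: zeta → lam → tau → alpha
  lam is a chain here and lam is conditioned on, so the path is blocked at lam.
Because an active path exists, zeta and alpha are not d-separated.

No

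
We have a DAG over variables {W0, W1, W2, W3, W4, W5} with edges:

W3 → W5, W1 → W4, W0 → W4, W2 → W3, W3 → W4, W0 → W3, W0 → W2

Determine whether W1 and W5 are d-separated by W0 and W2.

3 paths connect W1 and W5; each must be blocked for d-separation to hold:
  1. W1 → W4 ← W0 → W2 → W3 → W5 — W4:collider[blocks]; W0:fork[blocks]; W2:chain[blocks]; W3:chain[open] ⇒ blocked
  2. W1 → W4 ← W0 → W3 → W5 — W4:collider[blocks]; W0:fork[blocks]; W3:chain[open] ⇒ blocked
  3. W1 → W4 ← W3 → W5 — W4:collider[blocks]; W3:fork[open] ⇒ blocked
Since every path is blocked, d-separation holds.

Yes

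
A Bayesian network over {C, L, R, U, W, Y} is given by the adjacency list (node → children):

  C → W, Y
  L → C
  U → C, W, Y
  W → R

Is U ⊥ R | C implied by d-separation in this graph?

We examine all 3 paths between U and R:
Path 1: U → W → R
  W is a chain and W is not conditioned on — no node blocks this path, so it is active.
Path 2: U → C → W → R
  C is a chain here and C is conditioned on, so the path is blocked at C.
Path 3: U → Y ← C → W → R
  Y is a collider here and neither Y nor any of its descendants is conditioned on, so the collider stays closed — the path is blocked at Y.
Since the path U → W → R is active, U and R are not d-separated given {C}.

No — U and R are not d-separated given {C}.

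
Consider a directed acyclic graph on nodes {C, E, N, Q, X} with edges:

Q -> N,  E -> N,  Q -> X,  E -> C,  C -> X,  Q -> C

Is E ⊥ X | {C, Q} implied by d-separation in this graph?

We examine all 4 paths between E and X:
  1. E → C → X — C:chain[blocks] ⇒ blocked
  2. E → C ← Q → X — C:collider[open]; Q:fork[blocks] ⇒ blocked
  3. E → N ← Q → X — N:collider[blocks]; Q:fork[blocks] ⇒ blocked
  4. E → N ← Q → C → X — N:collider[blocks]; Q:fork[blocks]; C:chain[blocks] ⇒ blocked
Every path is blocked, so E and X are d-separated given {C, Q}.

Yes — E and X are d-separated given {C, Q}.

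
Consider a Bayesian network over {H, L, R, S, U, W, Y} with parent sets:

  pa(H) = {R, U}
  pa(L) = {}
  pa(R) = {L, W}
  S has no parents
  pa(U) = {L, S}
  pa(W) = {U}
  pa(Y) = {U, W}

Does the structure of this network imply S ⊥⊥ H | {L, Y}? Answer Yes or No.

No

Enumerating the 4 paths from S to H and testing each for blocking by {L, Y}:
  1. S → U → H — U:chain[open] ⇒ active
  2. S → U → W → R → H — U:chain[open]; W:chain[open]; R:chain[open] ⇒ active
  3. S → U ← L → R → H — U:collider[open]; L:fork[blocks]; R:chain[open] ⇒ blocked
  4. S → U → Y ← W → R → H — U:chain[open]; Y:collider[open]; W:fork[open]; R:chain[open] ⇒ active
At least one path is unblocked, so d-separation fails.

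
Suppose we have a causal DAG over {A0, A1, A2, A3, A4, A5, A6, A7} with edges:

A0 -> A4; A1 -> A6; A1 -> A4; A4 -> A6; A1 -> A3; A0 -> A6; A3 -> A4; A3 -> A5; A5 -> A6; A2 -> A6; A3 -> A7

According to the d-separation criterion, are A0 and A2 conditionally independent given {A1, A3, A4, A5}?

6 paths connect A0 and A2; each must be blocked for d-separation to hold:
Path 1: A0 → A4 ← A1 → A3 → A5 → A6 ← A2
  A1 is a fork here and A1 is conditioned on, so the path is blocked at A1.
Path 2: A0 → A4 ← A1 → A6 ← A2
  A1 is a fork here and A1 is conditioned on, so the path is blocked at A1.
Path 3: A0 → A4 ← A3 ← A1 → A6 ← A2
  A3 is a chain here and A3 is conditioned on, so the path is blocked at A3.
Path 4: A0 → A4 ← A3 → A5 → A6 ← A2
  A3 is a fork here and A3 is conditioned on, so the path is blocked at A3.
Path 5: A0 → A4 → A6 ← A2
  A4 is a chain here and A4 is conditioned on, so the path is blocked at A4.
Path 6: A0 → A6 ← A2
  A6 is a collider here and neither A6 nor any of its descendants is conditioned on, so the collider stays closed — the path is blocked at A6.
All paths are blocked; A0 ⊥ A2 | {A1, A3, A4, A5} holds.

Yes — A0 and A2 are d-separated given {A1, A3, A4, A5}.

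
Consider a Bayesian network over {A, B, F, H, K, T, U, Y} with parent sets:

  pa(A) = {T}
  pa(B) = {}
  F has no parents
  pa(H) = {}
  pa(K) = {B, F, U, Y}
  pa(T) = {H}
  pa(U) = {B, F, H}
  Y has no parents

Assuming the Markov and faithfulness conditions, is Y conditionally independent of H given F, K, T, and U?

No

There are 3 undirected paths between Y and H; checking each against the conditioning set {F, K, T, U}:
Path 1: Y → K ← F → U ← H
  F is a fork here and F is conditioned on, so the path is blocked at F.
Path 2: Y → K ← U ← H
  U is a chain here and U is conditioned on, so the path is blocked at U.
Path 3: Y → K ← B → U ← H
  K is a collider and K is conditioned on, which opens it; B is a fork and B is not conditioned on; U is a collider and U is conditioned on, which opens it — no node blocks this path, so it is active.
Since the path Y → K ← B → U ← H is active, Y and H are not d-separated given {F, K, T, U}.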